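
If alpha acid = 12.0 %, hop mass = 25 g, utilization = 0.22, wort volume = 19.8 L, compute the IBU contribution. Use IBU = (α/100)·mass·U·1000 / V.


IBU = (12.0/100)·25·0.22·1000 / 19.8

33.3333 IBU


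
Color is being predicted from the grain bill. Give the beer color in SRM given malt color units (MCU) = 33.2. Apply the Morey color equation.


SRM = 1.4922 · MCU^0.6859
SRM = 1.4922 · 33.2^0.6859

16.4883 SRM


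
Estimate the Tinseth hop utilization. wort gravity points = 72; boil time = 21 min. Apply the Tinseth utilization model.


U = 1.65·0.000125^(GP/1000) · (1 − e^(−0.04·t))/4.15
bigness = 1.65·0.000125^(72/1000) = 0.8639
boil_factor = (1 − e^(−0.04·21))/4.15 = 0.1369
U = 0.8639 · 0.1369

0.1183


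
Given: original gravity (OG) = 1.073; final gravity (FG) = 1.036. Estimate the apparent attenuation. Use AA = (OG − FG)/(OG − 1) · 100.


AA = (1.073 − 1.036)/(1.073 − 1) · 100

50.6849 %


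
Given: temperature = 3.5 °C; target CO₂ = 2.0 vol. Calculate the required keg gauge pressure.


psi = vols/(0.01821 + 0.09011·e^(−0.04·T)) − 14.695
psi = 2.0/(0.01821 + 0.09011·e^(−0.04·3.5)) − 14.695

6.0201 psi


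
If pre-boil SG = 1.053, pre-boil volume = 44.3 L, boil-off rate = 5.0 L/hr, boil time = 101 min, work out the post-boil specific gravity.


V_post = V_pre − rate·(t/60);  SG_post = 1 + (SG_pre−1)·V_pre/V_post
V_post = 44.3 − 5.0·(101/60) = 35.8833
SG_post = 1 + (1.053 − 1)·44.3/35.8833

1.0654


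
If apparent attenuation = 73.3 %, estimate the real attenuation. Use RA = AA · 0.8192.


RA = 73.3 · 0.8192

60.0474 %


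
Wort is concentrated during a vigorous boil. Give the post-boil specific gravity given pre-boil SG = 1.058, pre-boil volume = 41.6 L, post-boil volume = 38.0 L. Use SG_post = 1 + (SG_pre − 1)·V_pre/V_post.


pts_pre = (1.058 − 1)·1000 = 58.0000
pts_post = 58.0000·41.6/38.0 = 63.4947
SG_post = 1 + 63.4947/1000

1.0635


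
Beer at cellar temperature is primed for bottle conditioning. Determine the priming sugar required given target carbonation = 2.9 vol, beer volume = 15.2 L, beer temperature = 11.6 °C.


residual = 14.695·(0.01821 + 0.09011·e^(−0.04·T));  sugar = (target − residual)·4.0·V
residual = 14.695·(0.01821 + 0.09011·e^(−0.04·11.6)) = 1.1002
sugar = (2.9 − 1.1002)·4.0·15.2

109.4288 g


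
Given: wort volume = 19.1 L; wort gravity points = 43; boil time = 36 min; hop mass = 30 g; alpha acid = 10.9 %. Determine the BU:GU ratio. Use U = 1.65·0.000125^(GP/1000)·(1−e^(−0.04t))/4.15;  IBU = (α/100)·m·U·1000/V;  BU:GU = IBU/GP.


U = 1.65·0.000125^(43/1000)·(1−e^(−0.04·36))/4.15 = 0.2061
IBU = (10.9/100)·30·0.2061·1000/19.1 = 35.2925
BU:GU = 35.2925/43

0.8208


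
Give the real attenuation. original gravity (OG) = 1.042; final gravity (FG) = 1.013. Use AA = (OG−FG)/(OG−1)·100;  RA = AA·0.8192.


AA = (1.042 − 1.013)/(1.042 − 1)·100 = 69.0476
RA = 69.0476·0.8192

56.5638 %


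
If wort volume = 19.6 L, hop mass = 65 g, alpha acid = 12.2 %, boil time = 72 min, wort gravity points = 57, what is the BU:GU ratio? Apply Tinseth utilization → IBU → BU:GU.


U = 1.65·0.000125^(GP/1000)·(1−e^(−0.04t))/4.15;  IBU = (α/100)·m·U·1000/V;  BU:GU = IBU/GP
U = 1.65·0.000125^(57/1000)·(1−e^(−0.04·72))/4.15 = 0.2248
IBU = (12.2/100)·65·0.2248·1000/19.6 = 90.9676
BU:GU = 90.9676/57

1.5959


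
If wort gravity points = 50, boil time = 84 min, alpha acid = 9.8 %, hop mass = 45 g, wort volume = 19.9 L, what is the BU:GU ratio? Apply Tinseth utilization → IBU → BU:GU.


U = 1.65·0.000125^(GP/1000)·(1−e^(−0.04t))/4.15;  IBU = (α/100)·m·U·1000/V;  BU:GU = IBU/GP
U = 1.65·0.000125^(50/1000)·(1−e^(−0.04·84))/4.15 = 0.2449
IBU = (9.8/100)·45·0.2449·1000/19.9 = 54.2642
BU:GU = 54.2642/50

1.0853


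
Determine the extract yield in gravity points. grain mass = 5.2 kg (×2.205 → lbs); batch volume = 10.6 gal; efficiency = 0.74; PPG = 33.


points = lbs × PPG × eff / vol
lbs = 5.2 × 2.205 = 11.4660
points = 11.4660 × 33 × 0.74 / 10.6

26.4151 points


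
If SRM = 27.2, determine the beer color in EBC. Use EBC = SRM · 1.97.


EBC = 27.2 · 1.97

53.5840 EBC


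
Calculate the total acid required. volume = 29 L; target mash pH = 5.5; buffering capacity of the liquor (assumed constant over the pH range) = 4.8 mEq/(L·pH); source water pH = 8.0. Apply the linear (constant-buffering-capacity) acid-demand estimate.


acid = buffering capacity · (pH_source − pH_target) · V
acid = 4.8 · (8.0 − 5.5) · 29

348.0000 mEq


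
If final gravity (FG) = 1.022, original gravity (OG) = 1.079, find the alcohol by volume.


ABV = (OG − FG) · 131.25
ABV = (1.079 − 1.022) · 131.25

7.4812 % ABV


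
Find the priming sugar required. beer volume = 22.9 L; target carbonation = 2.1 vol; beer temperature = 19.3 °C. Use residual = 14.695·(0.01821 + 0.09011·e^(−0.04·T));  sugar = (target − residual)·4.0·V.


residual = 14.695·(0.01821 + 0.09011·e^(−0.04·19.3)) = 0.8795
sugar = (2.1 − 0.8795)·4.0·22.9

111.7999 g


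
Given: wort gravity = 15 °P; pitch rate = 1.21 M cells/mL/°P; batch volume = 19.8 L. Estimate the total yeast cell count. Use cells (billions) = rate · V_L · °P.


cells = 1.21 · 19.8 · 15

359.3700 billion cells


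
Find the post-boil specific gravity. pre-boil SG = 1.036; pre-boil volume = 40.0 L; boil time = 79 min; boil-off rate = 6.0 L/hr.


V_post = V_pre − rate·(t/60);  SG_post = 1 + (SG_pre−1)·V_pre/V_post
V_post = 40.0 − 6.0·(79/60) = 32.1000
SG_post = 1 + (1.036 − 1)·40.0/32.1000

1.0449


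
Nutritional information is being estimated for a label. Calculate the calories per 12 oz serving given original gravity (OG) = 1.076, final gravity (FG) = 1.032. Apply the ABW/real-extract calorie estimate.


ABW = (OG−FG)·131.25·0.79/FG;  °P = 259 − 259/SG (for OG→OE and FG→AE);  RE = 0.1808·OE + 0.8192·AE;  Cal = (6.9·ABW + 4·(RE−0.1))·FG·3.55
ABW = (1.076 − 1.032)·131.25·0.79/1.032 = 4.4208
OE = 259 − 259/1.076 = 18.2937 °P
AE = 259 − 259/1.032 = 8.0310 °P
RE = 0.1808·18.2937 + 0.8192·8.0310 = 9.8865 °P
Cal = (6.9·4.4208 + 4·(9.8865−0.1))·1.032·3.55

255.1676 kcal


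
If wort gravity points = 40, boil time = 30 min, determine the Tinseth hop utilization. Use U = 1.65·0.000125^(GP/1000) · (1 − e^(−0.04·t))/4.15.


bigness = 1.65·0.000125^(40/1000) = 1.1518
boil_factor = (1 − e^(−0.04·30))/4.15 = 0.1684
U = 1.1518 · 0.1684

0.1939


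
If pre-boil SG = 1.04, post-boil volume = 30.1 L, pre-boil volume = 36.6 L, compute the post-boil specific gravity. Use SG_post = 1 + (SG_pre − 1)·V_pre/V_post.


pts_pre = (1.04 − 1)·1000 = 40.0000
pts_post = 40.0000·36.6/30.1 = 48.6379
SG_post = 1 + 48.6379/1000

1.0486


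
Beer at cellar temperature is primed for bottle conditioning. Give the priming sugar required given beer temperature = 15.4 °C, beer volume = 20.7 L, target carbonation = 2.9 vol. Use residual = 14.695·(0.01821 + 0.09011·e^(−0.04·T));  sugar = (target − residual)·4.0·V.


residual = 14.695·(0.01821 + 0.09011·e^(−0.04·15.4)) = 0.9828
sugar = (2.9 − 0.9828)·4.0·20.7

158.7459 g


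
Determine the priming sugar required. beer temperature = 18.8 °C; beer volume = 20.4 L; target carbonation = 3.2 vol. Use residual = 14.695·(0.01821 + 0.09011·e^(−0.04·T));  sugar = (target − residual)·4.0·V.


residual = 14.695·(0.01821 + 0.09011·e^(−0.04·18.8)) = 0.8918
sugar = (3.2 − 0.8918)·4.0·20.4

188.3460 g


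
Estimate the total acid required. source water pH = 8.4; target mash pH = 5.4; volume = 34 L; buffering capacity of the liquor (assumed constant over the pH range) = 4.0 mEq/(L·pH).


acid = buffering capacity · (pH_source − pH_target) · V
acid = 4.0 · (8.4 − 5.4) · 34

408.0000 mEq


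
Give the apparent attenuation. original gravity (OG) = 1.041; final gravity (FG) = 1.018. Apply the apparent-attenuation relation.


AA = (OG − FG)/(OG − 1) · 100
AA = (1.041 − 1.018)/(1.041 − 1) · 100

56.0976 %


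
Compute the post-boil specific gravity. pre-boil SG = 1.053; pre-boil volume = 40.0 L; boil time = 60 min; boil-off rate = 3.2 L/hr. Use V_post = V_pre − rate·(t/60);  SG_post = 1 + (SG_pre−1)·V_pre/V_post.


V_post = 40.0 − 3.2·(60/60) = 36.8000
SG_post = 1 + (1.053 − 1)·40.0/36.8000

1.0576


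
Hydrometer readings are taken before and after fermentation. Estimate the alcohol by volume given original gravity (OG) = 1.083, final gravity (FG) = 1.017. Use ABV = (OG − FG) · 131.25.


ABV = (1.083 − 1.017) · 131.25

8.6625 % ABV


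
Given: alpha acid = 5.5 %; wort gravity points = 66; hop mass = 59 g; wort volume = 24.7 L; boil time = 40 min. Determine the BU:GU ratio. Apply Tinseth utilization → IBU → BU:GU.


U = 1.65·0.000125^(GP/1000)·(1−e^(−0.04t))/4.15;  IBU = (α/100)·m·U·1000/V;  BU:GU = IBU/GP
U = 1.65·0.000125^(66/1000)·(1−e^(−0.04·40))/4.15 = 0.1753
IBU = (5.5/100)·59·0.1753·1000/24.7 = 23.0361
BU:GU = 23.0361/66

0.3490


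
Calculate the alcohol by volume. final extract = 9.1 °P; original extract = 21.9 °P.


SG = 259/(259 − P);  ABV = (OG − FG)·131.25
OG = 259/(259 − 21.9) = 1.0924
FG = 259/(259 − 9.1) = 1.0364
ABV = (1.0924 − 1.0364)·131.25

7.3436 % ABV


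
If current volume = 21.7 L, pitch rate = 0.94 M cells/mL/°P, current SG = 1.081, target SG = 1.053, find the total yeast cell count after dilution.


V_w = V·((SG_c−1)/(SG_t−1)−1);  °P = 259 − 259/SG_t;  cells = rate·(V+V_w)·°P
V_w = 21.7·((1.081−1)/(1.053−1)−1) = 11.4642
V_final = 21.7 + 11.4642 = 33.1642
°P = 259 − 259/1.053 = 13.0361
cells = 0.94·33.1642·13.0361

406.3909 billion cells


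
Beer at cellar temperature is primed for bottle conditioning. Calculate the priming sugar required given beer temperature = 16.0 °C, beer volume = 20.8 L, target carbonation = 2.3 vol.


residual = 14.695·(0.01821 + 0.09011·e^(−0.04·T));  sugar = (target − residual)·4.0·V
residual = 14.695·(0.01821 + 0.09011·e^(−0.04·16.0)) = 0.9658
sugar = (2.3 − 0.9658)·4.0·20.8

111.0039 g


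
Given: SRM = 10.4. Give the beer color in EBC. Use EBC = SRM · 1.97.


EBC = 10.4 · 1.97

20.4880 EBC


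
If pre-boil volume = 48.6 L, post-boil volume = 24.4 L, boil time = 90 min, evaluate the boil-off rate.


rate = (V_pre − V_post) / (t_min/60)
rate = (48.6 − 24.4) / (90/60)

16.1333 L/hr


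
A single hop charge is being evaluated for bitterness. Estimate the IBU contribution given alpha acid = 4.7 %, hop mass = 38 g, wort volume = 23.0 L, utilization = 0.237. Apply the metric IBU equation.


IBU = (α/100)·mass·U·1000 / V
IBU = (4.7/100)·38·0.237·1000 / 23.0

18.4036 IBU


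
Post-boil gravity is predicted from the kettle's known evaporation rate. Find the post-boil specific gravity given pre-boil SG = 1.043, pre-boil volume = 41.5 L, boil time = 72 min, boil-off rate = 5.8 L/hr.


V_post = V_pre − rate·(t/60);  SG_post = 1 + (SG_pre−1)·V_pre/V_post
V_post = 41.5 − 5.8·(72/60) = 34.5400
SG_post = 1 + (1.043 − 1)·41.5/34.5400

1.0517


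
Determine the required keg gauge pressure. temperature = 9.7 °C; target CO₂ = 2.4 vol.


psi = vols/(0.01821 + 0.09011·e^(−0.04·T)) − 14.695
psi = 2.4/(0.01821 + 0.09011·e^(−0.04·9.7)) − 14.695

15.5539 psi


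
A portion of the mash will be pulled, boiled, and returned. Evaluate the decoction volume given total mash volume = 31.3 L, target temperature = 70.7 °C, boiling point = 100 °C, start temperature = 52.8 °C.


V_dec = V_total·(T_target − T_start)/(T_boil − T_start)
V_dec = 31.3·(70.7 − 52.8)/(100 − 52.8)

11.8701 L


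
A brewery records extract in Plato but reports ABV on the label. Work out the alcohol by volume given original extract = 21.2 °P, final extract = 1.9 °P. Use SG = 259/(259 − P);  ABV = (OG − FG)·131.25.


OG = 259/(259 − 21.2) = 1.0892
FG = 259/(259 − 1.9) = 1.0074
ABV = (1.0892 − 1.0074)·131.25

10.7311 % ABV


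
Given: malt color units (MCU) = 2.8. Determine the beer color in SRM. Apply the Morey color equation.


SRM = 1.4922 · MCU^0.6859
SRM = 1.4922 · 2.8^0.6859

3.0237 SRM


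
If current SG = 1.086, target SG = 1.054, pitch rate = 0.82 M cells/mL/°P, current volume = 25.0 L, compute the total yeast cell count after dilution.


V_w = V·((SG_c−1)/(SG_t−1)−1);  °P = 259 − 259/SG_t;  cells = rate·(V+V_w)·°P
V_w = 25.0·((1.086−1)/(1.054−1)−1) = 14.8148
V_final = 25.0 + 14.8148 = 39.8148
°P = 259 − 259/1.054 = 13.2694
cells = 0.82·39.8148·13.2694

433.2230 billion cells


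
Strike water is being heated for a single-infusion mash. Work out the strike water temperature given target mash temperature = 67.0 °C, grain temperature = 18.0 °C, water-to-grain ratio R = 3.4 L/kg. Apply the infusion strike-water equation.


T_strike = (0.41/R)·(T_mash − T_grain) + T_mash
T_strike = (0.41/3.4)·(67.0 − 18.0) + 67.0

72.9088 °C


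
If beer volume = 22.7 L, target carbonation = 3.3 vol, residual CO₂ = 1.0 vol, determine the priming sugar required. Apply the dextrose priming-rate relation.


sugar = (target − residual)·4.0·V
sugar = (3.3 − 1.0)·4.0·22.7

208.8400 g


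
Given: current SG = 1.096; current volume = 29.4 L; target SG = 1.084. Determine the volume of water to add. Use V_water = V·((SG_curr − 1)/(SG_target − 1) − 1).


V_water = 29.4·((1.096 − 1)/(1.084 − 1) − 1)

4.2000 L


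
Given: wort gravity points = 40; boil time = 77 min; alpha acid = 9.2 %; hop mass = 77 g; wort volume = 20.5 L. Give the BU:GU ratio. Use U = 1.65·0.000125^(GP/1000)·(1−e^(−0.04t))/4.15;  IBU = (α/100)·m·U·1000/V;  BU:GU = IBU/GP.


U = 1.65·0.000125^(40/1000)·(1−e^(−0.04·77))/4.15 = 0.2648
IBU = (9.2/100)·77·0.2648·1000/20.5 = 91.4964
BU:GU = 91.4964/40

2.2874


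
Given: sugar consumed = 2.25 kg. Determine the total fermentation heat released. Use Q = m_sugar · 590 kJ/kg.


Q = 2.25 · 590

1327.5000 kJ


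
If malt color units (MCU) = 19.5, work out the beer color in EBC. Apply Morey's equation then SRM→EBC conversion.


SRM = 1.4922·MCU^0.6859;  EBC = SRM·1.97
SRM = 1.4922·19.5^0.6859 = 11.4462
EBC = 11.4462·1.97

22.5490 EBC


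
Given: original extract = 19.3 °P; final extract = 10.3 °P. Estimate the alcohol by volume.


SG = 259/(259 − P);  ABV = (OG − FG)·131.25
OG = 259/(259 − 19.3) = 1.0805
FG = 259/(259 − 10.3) = 1.0414
ABV = (1.0805 − 1.0414)·131.25

5.1321 % ABV


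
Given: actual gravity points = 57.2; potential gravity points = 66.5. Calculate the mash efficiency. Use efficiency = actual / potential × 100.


efficiency = 57.2 / 66.5 × 100

86.0150 %


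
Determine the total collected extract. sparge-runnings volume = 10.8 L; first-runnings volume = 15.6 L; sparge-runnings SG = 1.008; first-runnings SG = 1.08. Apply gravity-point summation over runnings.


total = Σ (SG_i − 1)·1000·V_i
first = (1.08 − 1)·1000·15.6 = 1248.0000
sparge = (1.008 − 1)·1000·10.8 = 86.4000
total = 1248.0000 + 86.4000

1334.4000 gravity·L


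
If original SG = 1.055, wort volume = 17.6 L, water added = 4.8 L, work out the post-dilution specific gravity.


SG_new = 1 + (SG_old − 1)·V_old/(V_old + V_water)
pts = (1.055 − 1)·1000·17.6/(17.6 + 4.8) = 43.2143
SG_new = 1 + 43.2143/1000

1.0432


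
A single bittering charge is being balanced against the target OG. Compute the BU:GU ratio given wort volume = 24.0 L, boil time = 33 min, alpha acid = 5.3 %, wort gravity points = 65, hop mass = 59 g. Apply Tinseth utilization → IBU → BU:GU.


U = 1.65·0.000125^(GP/1000)·(1−e^(−0.04t))/4.15;  IBU = (α/100)·m·U·1000/V;  BU:GU = IBU/GP
U = 1.65·0.000125^(65/1000)·(1−e^(−0.04·33))/4.15 = 0.1625
IBU = (5.3/100)·59·0.1625·1000/24.0 = 21.1678
BU:GU = 21.1678/65

0.3257


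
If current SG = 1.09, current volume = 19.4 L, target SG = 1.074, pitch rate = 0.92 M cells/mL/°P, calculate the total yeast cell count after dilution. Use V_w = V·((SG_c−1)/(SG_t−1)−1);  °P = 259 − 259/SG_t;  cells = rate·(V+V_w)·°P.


V_w = 19.4·((1.09−1)/(1.074−1)−1) = 4.1946
V_final = 19.4 + 4.1946 = 23.5946
°P = 259 − 259/1.074 = 17.8454
cells = 0.92·23.5946·17.8454

387.3714 billion cells


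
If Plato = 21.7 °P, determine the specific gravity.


SG = 259/(259 − P)
SG = 259/(259 − 21.7)

1.0914


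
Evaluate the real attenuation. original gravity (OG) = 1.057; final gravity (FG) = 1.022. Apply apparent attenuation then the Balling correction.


AA = (OG−FG)/(OG−1)·100;  RA = AA·0.8192
AA = (1.057 − 1.022)/(1.057 − 1)·100 = 61.4035
RA = 61.4035·0.8192

50.3018 %


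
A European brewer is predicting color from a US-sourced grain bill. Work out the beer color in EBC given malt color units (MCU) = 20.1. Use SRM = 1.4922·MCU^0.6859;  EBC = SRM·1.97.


SRM = 1.4922·20.1^0.6859 = 11.6866
EBC = 11.6866·1.97

23.0227 EBC


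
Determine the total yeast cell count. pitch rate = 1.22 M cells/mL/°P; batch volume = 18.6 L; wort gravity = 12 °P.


cells (billions) = rate · V_L · °P
cells = 1.22 · 18.6 · 12

272.3040 billion cells


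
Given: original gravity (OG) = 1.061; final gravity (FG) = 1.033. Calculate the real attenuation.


AA = (OG−FG)/(OG−1)·100;  RA = AA·0.8192
AA = (1.061 − 1.033)/(1.061 − 1)·100 = 45.9016
RA = 45.9016·0.8192

37.6026 %


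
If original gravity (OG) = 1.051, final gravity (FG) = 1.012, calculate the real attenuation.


AA = (OG−FG)/(OG−1)·100;  RA = AA·0.8192
AA = (1.051 − 1.012)/(1.051 − 1)·100 = 76.4706
RA = 76.4706·0.8192

62.6447 %


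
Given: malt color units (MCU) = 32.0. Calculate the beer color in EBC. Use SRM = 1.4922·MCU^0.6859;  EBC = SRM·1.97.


SRM = 1.4922·32.0^0.6859 = 16.0772
EBC = 16.0772·1.97

31.6720 EBC


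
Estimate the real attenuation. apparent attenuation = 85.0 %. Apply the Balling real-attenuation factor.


RA = AA · 0.8192
RA = 85.0 · 0.8192

69.6320 %


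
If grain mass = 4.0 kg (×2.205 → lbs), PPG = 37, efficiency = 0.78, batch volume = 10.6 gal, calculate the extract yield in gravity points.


points = lbs × PPG × eff / vol
lbs = 4.0 × 2.205 = 8.8200
points = 8.8200 × 37 × 0.78 / 10.6

24.0137 points


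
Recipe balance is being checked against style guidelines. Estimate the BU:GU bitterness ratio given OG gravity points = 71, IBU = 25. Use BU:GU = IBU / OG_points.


BU:GU = 25 / 71

0.3521


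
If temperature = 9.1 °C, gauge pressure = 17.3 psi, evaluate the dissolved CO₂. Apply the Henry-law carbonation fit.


vols = (P + 14.695)·(0.01821 + 0.09011·e^(−0.04·T))
vols = (17.3 + 14.695)·(0.01821 + 0.09011·e^(−0.04·9.1))

2.5860 volumes


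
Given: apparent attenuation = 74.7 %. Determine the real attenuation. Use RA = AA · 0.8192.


RA = 74.7 · 0.8192

61.1942 %


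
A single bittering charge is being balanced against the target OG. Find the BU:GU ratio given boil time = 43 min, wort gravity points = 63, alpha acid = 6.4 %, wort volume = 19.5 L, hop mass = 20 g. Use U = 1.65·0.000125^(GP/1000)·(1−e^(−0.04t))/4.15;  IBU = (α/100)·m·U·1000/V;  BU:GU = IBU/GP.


U = 1.65·0.000125^(63/1000)·(1−e^(−0.04·43))/4.15 = 0.1853
IBU = (6.4/100)·20·0.1853·1000/19.5 = 12.1626
BU:GU = 12.1626/63

0.1931


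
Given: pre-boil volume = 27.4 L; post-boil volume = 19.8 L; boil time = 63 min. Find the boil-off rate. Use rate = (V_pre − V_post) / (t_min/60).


rate = (27.4 − 19.8) / (63/60)

7.2381 L/hr


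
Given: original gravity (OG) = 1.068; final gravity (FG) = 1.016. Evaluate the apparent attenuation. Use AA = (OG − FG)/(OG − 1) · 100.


AA = (1.068 − 1.016)/(1.068 − 1) · 100

76.4706 %


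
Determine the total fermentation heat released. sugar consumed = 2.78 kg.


Q = m_sugar · 590 kJ/kg
Q = 2.78 · 590

1640.2000 kJ


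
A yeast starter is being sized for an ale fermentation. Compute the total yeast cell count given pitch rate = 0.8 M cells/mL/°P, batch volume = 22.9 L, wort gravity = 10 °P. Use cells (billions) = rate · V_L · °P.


cells = 0.8 · 22.9 · 10

183.2000 billion cells


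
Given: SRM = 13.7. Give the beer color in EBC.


EBC = SRM · 1.97
EBC = 13.7 · 1.97

26.9890 EBC


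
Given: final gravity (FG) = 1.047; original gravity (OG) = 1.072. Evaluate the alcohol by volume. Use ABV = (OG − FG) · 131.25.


ABV = (1.072 − 1.047) · 131.25

3.2813 % ABV


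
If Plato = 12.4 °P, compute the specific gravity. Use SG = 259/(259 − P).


SG = 259/(259 − 12.4)

1.0503


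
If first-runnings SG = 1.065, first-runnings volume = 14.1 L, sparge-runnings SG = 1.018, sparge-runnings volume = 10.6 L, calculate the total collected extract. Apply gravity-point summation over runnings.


total = Σ (SG_i − 1)·1000·V_i
first = (1.065 − 1)·1000·14.1 = 916.5000
sparge = (1.018 − 1)·1000·10.6 = 190.8000
total = 916.5000 + 190.8000

1107.3000 gravity·L


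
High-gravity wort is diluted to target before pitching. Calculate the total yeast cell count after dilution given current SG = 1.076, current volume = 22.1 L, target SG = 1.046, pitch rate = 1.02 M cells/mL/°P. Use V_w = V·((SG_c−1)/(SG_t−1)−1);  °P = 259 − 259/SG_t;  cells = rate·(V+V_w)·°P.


V_w = 22.1·((1.076−1)/(1.046−1)−1) = 14.4130
V_final = 22.1 + 14.4130 = 36.5130
°P = 259 − 259/1.046 = 11.3901
cells = 1.02·36.5130·11.3901

424.2034 billion cells


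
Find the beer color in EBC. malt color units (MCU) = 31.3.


SRM = 1.4922·MCU^0.6859;  EBC = SRM·1.97
SRM = 1.4922·31.3^0.6859 = 15.8351
EBC = 15.8351·1.97

31.1952 EBC


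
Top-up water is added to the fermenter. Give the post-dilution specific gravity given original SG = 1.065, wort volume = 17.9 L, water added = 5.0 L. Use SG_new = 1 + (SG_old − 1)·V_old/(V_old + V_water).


pts = (1.065 − 1)·1000·17.9/(17.9 + 5.0) = 50.8079
SG_new = 1 + 50.8079/1000

1.0508


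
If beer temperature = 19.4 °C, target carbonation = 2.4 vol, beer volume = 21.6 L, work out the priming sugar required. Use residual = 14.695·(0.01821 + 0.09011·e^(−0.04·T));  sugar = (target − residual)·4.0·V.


residual = 14.695·(0.01821 + 0.09011·e^(−0.04·19.4)) = 0.8770
sugar = (2.4 − 0.8770)·4.0·21.6

131.5842 g


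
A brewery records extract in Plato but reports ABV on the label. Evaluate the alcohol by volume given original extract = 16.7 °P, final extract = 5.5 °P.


SG = 259/(259 − P);  ABV = (OG − FG)·131.25
OG = 259/(259 − 16.7) = 1.0689
FG = 259/(259 − 5.5) = 1.0217
ABV = (1.0689 − 1.0217)·131.25

6.1985 % ABV


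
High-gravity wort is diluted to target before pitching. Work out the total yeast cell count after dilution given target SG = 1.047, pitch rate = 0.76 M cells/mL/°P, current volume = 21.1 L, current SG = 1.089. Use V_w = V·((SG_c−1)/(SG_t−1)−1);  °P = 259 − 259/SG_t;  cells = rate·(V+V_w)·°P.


V_w = 21.1·((1.089−1)/(1.047−1)−1) = 18.8553
V_final = 21.1 + 18.8553 = 39.9553
°P = 259 − 259/1.047 = 11.6266
cells = 0.76·39.9553·11.6266

353.0524 billion cells


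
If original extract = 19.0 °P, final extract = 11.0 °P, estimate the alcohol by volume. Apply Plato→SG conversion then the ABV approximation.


SG = 259/(259 − P);  ABV = (OG − FG)·131.25
OG = 259/(259 − 19.0) = 1.0792
FG = 259/(259 − 11.0) = 1.0444
ABV = (1.0792 − 1.0444)·131.25

4.5691 % ABV


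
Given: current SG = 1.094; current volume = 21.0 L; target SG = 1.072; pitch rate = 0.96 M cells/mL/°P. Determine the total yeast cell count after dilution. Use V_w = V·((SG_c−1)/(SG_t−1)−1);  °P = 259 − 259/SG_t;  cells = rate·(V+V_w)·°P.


V_w = 21.0·((1.094−1)/(1.072−1)−1) = 6.4167
V_final = 21.0 + 6.4167 = 27.4167
°P = 259 − 259/1.072 = 17.3955
cells = 0.96·27.4167·17.3955

457.8501 billion cells


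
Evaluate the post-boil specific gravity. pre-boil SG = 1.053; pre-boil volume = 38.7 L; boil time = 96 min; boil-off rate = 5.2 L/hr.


V_post = V_pre − rate·(t/60);  SG_post = 1 + (SG_pre−1)·V_pre/V_post
V_post = 38.7 − 5.2·(96/60) = 30.3800
SG_post = 1 + (1.053 − 1)·38.7/30.3800

1.0675


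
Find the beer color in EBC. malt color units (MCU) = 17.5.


SRM = 1.4922·MCU^0.6859;  EBC = SRM·1.97
SRM = 1.4922·17.5^0.6859 = 10.6274
EBC = 10.6274·1.97

20.9360 EBC


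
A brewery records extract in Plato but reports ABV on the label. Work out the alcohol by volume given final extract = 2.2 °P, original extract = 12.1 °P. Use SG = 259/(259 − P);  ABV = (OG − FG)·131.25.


OG = 259/(259 − 12.1) = 1.0490
FG = 259/(259 − 2.2) = 1.0086
ABV = (1.0490 − 1.0086)·131.25

5.3078 % ABV


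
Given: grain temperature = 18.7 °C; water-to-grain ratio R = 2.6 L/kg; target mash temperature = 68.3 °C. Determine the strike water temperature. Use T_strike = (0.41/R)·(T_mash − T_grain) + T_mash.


T_strike = (0.41/2.6)·(68.3 − 18.7) + 68.3

76.1215 °C


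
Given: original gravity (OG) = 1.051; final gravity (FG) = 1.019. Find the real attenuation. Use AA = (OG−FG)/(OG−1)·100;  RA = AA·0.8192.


AA = (1.051 − 1.019)/(1.051 − 1)·100 = 62.7451
RA = 62.7451·0.8192

51.4008 %


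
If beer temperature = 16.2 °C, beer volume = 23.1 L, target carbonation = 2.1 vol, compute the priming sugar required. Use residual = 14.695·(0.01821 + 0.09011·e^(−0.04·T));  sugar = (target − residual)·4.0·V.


residual = 14.695·(0.01821 + 0.09011·e^(−0.04·16.2)) = 0.9603
sugar = (2.1 − 0.9603)·4.0·23.1

105.3124 g


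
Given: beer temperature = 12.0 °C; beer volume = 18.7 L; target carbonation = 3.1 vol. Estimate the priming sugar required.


residual = 14.695·(0.01821 + 0.09011·e^(−0.04·T));  sugar = (target − residual)·4.0·V
residual = 14.695·(0.01821 + 0.09011·e^(−0.04·12.0)) = 1.0870
sugar = (3.1 − 1.0870)·4.0·18.7

150.5748 g


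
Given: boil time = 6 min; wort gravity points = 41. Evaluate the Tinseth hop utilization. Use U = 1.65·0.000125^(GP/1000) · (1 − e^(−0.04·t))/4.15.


bigness = 1.65·0.000125^(41/1000) = 1.1415
boil_factor = (1 − e^(−0.04·6))/4.15 = 0.0514
U = 1.1415 · 0.0514

0.0587


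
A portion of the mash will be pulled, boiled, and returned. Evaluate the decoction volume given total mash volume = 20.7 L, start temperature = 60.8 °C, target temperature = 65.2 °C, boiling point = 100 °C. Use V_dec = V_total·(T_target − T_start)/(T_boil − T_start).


V_dec = 20.7·(65.2 − 60.8)/(100 − 60.8)

2.3235 L


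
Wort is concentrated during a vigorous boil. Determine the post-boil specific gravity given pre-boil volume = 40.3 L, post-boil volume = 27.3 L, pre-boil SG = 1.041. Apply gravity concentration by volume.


SG_post = 1 + (SG_pre − 1)·V_pre/V_post
pts_pre = (1.041 − 1)·1000 = 41.0000
pts_post = 41.0000·40.3/27.3 = 60.5238
SG_post = 1 + 60.5238/1000

1.0605


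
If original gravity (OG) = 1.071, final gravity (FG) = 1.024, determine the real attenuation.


AA = (OG−FG)/(OG−1)·100;  RA = AA·0.8192
AA = (1.071 − 1.024)/(1.071 − 1)·100 = 66.1972
RA = 66.1972·0.8192

54.2287 %


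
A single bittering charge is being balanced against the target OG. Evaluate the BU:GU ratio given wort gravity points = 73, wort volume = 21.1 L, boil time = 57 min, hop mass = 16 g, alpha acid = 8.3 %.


U = 1.65·0.000125^(GP/1000)·(1−e^(−0.04t))/4.15;  IBU = (α/100)·m·U·1000/V;  BU:GU = IBU/GP
U = 1.65·0.000125^(73/1000)·(1−e^(−0.04·57))/4.15 = 0.1852
IBU = (8.3/100)·16·0.1852·1000/21.1 = 11.6564
BU:GU = 11.6564/73

0.1597


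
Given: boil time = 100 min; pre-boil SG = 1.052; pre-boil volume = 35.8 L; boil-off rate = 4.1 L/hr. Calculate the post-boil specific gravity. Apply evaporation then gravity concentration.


V_post = V_pre − rate·(t/60);  SG_post = 1 + (SG_pre−1)·V_pre/V_post
V_post = 35.8 − 4.1·(100/60) = 28.9667
SG_post = 1 + (1.052 − 1)·35.8/28.9667

1.0643


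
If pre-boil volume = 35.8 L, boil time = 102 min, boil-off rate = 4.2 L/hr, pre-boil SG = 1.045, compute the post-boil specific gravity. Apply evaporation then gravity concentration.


V_post = V_pre − rate·(t/60);  SG_post = 1 + (SG_pre−1)·V_pre/V_post
V_post = 35.8 − 4.2·(102/60) = 28.6600
SG_post = 1 + (1.045 − 1)·35.8/28.6600

1.0562


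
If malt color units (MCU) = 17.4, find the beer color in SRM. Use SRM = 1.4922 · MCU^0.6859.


SRM = 1.4922 · 17.4^0.6859

10.5857 SRM


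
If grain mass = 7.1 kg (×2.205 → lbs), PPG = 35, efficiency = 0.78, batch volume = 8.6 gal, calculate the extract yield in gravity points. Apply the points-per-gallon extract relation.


points = lbs × PPG × eff / vol
lbs = 7.1 × 2.205 = 15.6555
points = 15.6555 × 35 × 0.78 / 8.6

49.6971 points


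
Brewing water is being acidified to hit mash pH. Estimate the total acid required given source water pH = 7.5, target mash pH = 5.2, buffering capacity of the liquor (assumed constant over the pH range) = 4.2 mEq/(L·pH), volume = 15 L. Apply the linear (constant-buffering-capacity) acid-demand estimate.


acid = buffering capacity · (pH_source − pH_target) · V
acid = 4.2 · (7.5 − 5.2) · 15

144.9000 mEq


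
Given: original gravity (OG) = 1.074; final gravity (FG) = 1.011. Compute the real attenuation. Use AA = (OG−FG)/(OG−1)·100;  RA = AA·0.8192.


AA = (1.074 − 1.011)/(1.074 − 1)·100 = 85.1351
RA = 85.1351·0.8192

69.7427 %


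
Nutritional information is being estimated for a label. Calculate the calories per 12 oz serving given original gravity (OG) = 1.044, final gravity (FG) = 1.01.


ABW = (OG−FG)·131.25·0.79/FG;  °P = 259 − 259/SG (for OG→OE and FG→AE);  RE = 0.1808·OE + 0.8192·AE;  Cal = (6.9·ABW + 4·(RE−0.1))·FG·3.55
ABW = (1.044 − 1.01)·131.25·0.79/1.01 = 3.4905
OE = 259 − 259/1.044 = 10.9157 °P
AE = 259 − 259/1.01 = 2.5644 °P
RE = 0.1808·10.9157 + 0.8192·2.5644 = 4.0743 °P
Cal = (6.9·3.4905 + 4·(4.0743−0.1))·1.01·3.55

143.3532 kcal


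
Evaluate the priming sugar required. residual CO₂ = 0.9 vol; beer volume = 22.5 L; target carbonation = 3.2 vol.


sugar = (target − residual)·4.0·V
sugar = (3.2 − 0.9)·4.0·22.5

207.0000 g


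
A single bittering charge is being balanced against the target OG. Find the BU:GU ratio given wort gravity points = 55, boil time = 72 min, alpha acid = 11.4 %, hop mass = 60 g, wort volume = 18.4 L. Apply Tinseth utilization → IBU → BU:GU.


U = 1.65·0.000125^(GP/1000)·(1−e^(−0.04t))/4.15;  IBU = (α/100)·m·U·1000/V;  BU:GU = IBU/GP
U = 1.65·0.000125^(55/1000)·(1−e^(−0.04·72))/4.15 = 0.2289
IBU = (11.4/100)·60·0.2289·1000/18.4 = 85.0970
BU:GU = 85.0970/55

1.5472


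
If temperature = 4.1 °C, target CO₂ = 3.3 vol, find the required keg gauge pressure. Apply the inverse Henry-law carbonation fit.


psi = vols/(0.01821 + 0.09011·e^(−0.04·T)) − 14.695
psi = 3.3/(0.01821 + 0.09011·e^(−0.04·4.1)) − 14.695

20.1555 psi


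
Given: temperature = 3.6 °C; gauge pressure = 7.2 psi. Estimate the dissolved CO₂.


vols = (P + 14.695)·(0.01821 + 0.09011·e^(−0.04·T))
vols = (7.2 + 14.695)·(0.01821 + 0.09011·e^(−0.04·3.6))

2.1071 volumes


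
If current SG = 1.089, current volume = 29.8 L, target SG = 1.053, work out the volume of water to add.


V_water = V·((SG_curr − 1)/(SG_target − 1) − 1)
V_water = 29.8·((1.089 − 1)/(1.053 − 1) − 1)

20.2415 L


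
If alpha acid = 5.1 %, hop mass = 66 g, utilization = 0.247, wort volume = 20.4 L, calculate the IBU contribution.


IBU = (α/100)·mass·U·1000 / V
IBU = (5.1/100)·66·0.247·1000 / 20.4

40.7550 IBU


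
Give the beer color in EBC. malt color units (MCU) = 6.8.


SRM = 1.4922·MCU^0.6859;  EBC = SRM·1.97
SRM = 1.4922·6.8^0.6859 = 5.5571
EBC = 5.5571·1.97

10.9474 EBC


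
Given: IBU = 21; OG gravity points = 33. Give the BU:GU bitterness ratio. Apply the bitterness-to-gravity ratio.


BU:GU = IBU / OG_points
BU:GU = 21 / 33

0.6364


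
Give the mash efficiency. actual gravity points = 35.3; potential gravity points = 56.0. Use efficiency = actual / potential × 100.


efficiency = 35.3 / 56.0 × 100

63.0357 %


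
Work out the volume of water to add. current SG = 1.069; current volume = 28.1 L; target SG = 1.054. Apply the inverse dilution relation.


V_water = V·((SG_curr − 1)/(SG_target − 1) − 1)
V_water = 28.1·((1.069 − 1)/(1.054 − 1) − 1)

7.8056 L


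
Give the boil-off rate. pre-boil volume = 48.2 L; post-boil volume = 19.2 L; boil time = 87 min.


rate = (V_pre − V_post) / (t_min/60)
rate = (48.2 − 19.2) / (87/60)

20.0000 L/hr


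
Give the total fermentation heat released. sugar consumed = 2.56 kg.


Q = m_sugar · 590 kJ/kg
Q = 2.56 · 590

1510.4000 kJ


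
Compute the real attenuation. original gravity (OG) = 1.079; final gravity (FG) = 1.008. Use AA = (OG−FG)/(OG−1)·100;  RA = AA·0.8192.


AA = (1.079 − 1.008)/(1.079 − 1)·100 = 89.8734
RA = 89.8734·0.8192

73.6243 %


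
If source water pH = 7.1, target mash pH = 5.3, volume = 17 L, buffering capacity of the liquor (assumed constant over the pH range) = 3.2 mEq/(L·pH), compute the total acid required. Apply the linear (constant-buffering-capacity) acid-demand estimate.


acid = buffering capacity · (pH_source − pH_target) · V
acid = 3.2 · (7.1 − 5.3) · 17

97.9200 mEq


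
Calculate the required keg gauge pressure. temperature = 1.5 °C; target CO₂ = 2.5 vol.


psi = vols/(0.01821 + 0.09011·e^(−0.04·T)) − 14.695
psi = 2.5/(0.01821 + 0.09011·e^(−0.04·1.5)) − 14.695

9.5598 psi


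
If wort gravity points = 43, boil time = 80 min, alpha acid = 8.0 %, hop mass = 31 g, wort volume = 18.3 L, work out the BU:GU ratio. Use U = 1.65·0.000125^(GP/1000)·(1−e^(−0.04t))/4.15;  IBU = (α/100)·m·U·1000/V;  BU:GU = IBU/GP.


U = 1.65·0.000125^(43/1000)·(1−e^(−0.04·80))/4.15 = 0.2591
IBU = (8.0/100)·31·0.2591·1000/18.3 = 35.1180
BU:GU = 35.1180/43

0.8167


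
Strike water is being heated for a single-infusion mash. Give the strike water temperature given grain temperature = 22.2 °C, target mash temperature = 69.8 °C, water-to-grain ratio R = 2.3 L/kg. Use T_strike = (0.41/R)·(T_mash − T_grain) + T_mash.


T_strike = (0.41/2.3)·(69.8 − 22.2) + 69.8

78.2852 °C


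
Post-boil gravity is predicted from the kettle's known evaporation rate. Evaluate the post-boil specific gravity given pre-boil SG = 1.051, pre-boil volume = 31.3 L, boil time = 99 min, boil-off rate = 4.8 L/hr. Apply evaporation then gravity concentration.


V_post = V_pre − rate·(t/60);  SG_post = 1 + (SG_pre−1)·V_pre/V_post
V_post = 31.3 − 4.8·(99/60) = 23.3800
SG_post = 1 + (1.051 − 1)·31.3/23.3800

1.0683


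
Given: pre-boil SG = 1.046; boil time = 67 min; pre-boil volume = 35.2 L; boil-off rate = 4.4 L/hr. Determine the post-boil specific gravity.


V_post = V_pre − rate·(t/60);  SG_post = 1 + (SG_pre−1)·V_pre/V_post
V_post = 35.2 − 4.4·(67/60) = 30.2867
SG_post = 1 + (1.046 − 1)·35.2/30.2867

1.0535


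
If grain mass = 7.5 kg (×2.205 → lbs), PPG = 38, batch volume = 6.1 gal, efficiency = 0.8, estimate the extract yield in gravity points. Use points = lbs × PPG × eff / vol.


lbs = 7.5 × 2.205 = 16.5375
points = 16.5375 × 38 × 0.8 / 6.1

82.4164 points


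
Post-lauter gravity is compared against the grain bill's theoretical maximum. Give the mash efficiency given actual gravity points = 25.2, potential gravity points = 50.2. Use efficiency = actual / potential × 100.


efficiency = 25.2 / 50.2 × 100

50.1992 %


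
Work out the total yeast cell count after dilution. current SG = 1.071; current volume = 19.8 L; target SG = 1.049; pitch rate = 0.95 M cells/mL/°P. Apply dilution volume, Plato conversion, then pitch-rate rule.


V_w = V·((SG_c−1)/(SG_t−1)−1);  °P = 259 − 259/SG_t;  cells = rate·(V+V_w)·°P
V_w = 19.8·((1.071−1)/(1.049−1)−1) = 8.8898
V_final = 19.8 + 8.8898 = 28.6898
°P = 259 − 259/1.049 = 12.0982
cells = 0.95·28.6898·12.0982

329.7398 billion cells


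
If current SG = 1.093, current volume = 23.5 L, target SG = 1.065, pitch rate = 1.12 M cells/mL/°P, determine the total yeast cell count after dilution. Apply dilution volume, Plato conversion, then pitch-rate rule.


V_w = V·((SG_c−1)/(SG_t−1)−1);  °P = 259 − 259/SG_t;  cells = rate·(V+V_w)·°P
V_w = 23.5·((1.093−1)/(1.065−1)−1) = 10.1231
V_final = 23.5 + 10.1231 = 33.6231
°P = 259 − 259/1.065 = 15.8075
cells = 1.12·33.6231·15.8075

595.2768 billion cells


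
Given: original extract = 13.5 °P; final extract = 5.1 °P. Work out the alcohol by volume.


SG = 259/(259 − P);  ABV = (OG − FG)·131.25
OG = 259/(259 − 13.5) = 1.0550
FG = 259/(259 − 5.1) = 1.0201
ABV = (1.0550 − 1.0201)·131.25

4.5810 % ABV


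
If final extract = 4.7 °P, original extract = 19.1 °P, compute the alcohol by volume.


SG = 259/(259 − P);  ABV = (OG − FG)·131.25
OG = 259/(259 − 19.1) = 1.0796
FG = 259/(259 − 4.7) = 1.0185
ABV = (1.0796 − 1.0185)·131.25

8.0239 % ABV


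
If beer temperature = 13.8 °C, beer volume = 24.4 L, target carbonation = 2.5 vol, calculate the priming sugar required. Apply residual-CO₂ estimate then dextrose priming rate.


residual = 14.695·(0.01821 + 0.09011·e^(−0.04·T));  sugar = (target − residual)·4.0·V
residual = 14.695·(0.01821 + 0.09011·e^(−0.04·13.8)) = 1.0300
sugar = (2.5 − 1.0300)·4.0·24.4

143.4674 g


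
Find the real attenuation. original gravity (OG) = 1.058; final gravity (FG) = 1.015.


AA = (OG−FG)/(OG−1)·100;  RA = AA·0.8192
AA = (1.058 − 1.015)/(1.058 − 1)·100 = 74.1379
RA = 74.1379·0.8192

60.7338 %


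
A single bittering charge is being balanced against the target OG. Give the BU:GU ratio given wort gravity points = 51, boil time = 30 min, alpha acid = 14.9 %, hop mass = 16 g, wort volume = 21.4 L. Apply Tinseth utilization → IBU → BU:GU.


U = 1.65·0.000125^(GP/1000)·(1−e^(−0.04t))/4.15;  IBU = (α/100)·m·U·1000/V;  BU:GU = IBU/GP
U = 1.65·0.000125^(51/1000)·(1−e^(−0.04·30))/4.15 = 0.1757
IBU = (14.9/100)·16·0.1757·1000/21.4 = 19.5716
BU:GU = 19.5716/51

0.3838


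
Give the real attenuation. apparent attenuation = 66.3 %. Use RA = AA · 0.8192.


RA = 66.3 · 0.8192

54.3130 %


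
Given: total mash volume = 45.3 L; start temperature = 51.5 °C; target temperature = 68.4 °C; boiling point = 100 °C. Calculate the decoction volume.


V_dec = V_total·(T_target − T_start)/(T_boil − T_start)
V_dec = 45.3·(68.4 − 51.5)/(100 − 51.5)

15.7849 L


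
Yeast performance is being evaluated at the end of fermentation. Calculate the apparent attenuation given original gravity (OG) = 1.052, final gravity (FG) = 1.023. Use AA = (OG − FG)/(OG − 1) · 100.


AA = (1.052 − 1.023)/(1.052 − 1) · 100

55.7692 %


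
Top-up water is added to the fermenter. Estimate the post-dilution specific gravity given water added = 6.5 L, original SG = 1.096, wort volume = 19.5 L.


SG_new = 1 + (SG_old − 1)·V_old/(V_old + V_water)
pts = (1.096 − 1)·1000·19.5/(19.5 + 6.5) = 72.0000
SG_new = 1 + 72.0000/1000

1.0720


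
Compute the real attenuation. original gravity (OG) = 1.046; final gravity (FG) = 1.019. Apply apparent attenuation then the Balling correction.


AA = (OG−FG)/(OG−1)·100;  RA = AA·0.8192
AA = (1.046 − 1.019)/(1.046 − 1)·100 = 58.6957
RA = 58.6957·0.8192

48.0835 %
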